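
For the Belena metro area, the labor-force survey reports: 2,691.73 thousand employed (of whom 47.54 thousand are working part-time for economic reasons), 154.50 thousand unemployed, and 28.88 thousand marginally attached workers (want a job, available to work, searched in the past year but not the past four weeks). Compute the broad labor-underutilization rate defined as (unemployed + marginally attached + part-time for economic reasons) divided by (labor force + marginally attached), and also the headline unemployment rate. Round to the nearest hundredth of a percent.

Broad underutilization rate ≈ 8.03%; headline unemployment rate ≈ 5.43%.

Labor force = 2,691.73 + 154.50 = 2,846.23 thousand.
Numerator = 154.50 + 28.88 + 47.54 = 230.92 thousand.
Denominator = 2,846.23 + 28.88 = 2,875.11 thousand.
Broad rate = 230.92 / 2,875.11 = 8.03%.
Headline unemployment rate = 154.50 / 2,846.23 = 5.43%.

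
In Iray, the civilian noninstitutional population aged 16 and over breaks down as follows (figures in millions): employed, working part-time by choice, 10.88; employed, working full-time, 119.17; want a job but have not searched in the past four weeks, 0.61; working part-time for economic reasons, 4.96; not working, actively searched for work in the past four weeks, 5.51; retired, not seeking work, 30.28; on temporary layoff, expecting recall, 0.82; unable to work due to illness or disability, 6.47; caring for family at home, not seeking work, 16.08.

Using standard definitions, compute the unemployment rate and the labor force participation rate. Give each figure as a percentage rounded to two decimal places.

Unemployment rate ≈ 4.48%; labor force participation rate ≈ 72.56%.

Employed = 10.88 + 119.17 + 4.96 = 135.01 million (anyone who worked, including part-time for economic reasons, counts as employed).
Unemployed = 5.51 + 0.82 = 6.33 million (jobless and actively searching, or on temporary layoff).
Labor force = 135.01 + 6.33 = 141.34 million.
Not in labor force = 0.61 + 30.28 + 6.47 + 16.08 = 53.44 million (those not working and not actively searching are outside the labor force — including those who want a job but have given up searching).
Civilian working-age population = 141.34 + 53.44 = 194.78 million.
Unemployment rate = 6.33 / 141.34 = 4.48%.
Labor force participation rate = 141.34 / 194.78 = 72.56%.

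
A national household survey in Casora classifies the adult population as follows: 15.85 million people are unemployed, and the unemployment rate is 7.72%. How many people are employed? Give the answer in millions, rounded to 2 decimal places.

About 189.46 million are employed.

Labor force = U / u = 15.85 / 0.0772 ≈ 205.31 million.
Employed = labor force − unemployed = 205.31 − 15.85 = 189.46 million.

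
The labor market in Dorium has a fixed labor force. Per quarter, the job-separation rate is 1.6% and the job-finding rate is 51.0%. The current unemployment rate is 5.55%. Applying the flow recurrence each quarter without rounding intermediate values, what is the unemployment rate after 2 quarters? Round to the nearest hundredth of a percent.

Unemployment rate after two quarters ≈ 3.61%.

With a fixed labor force, u_{t+1} = u_t + s·(1−u_t) − f·u_t = u_t·(1−s−f) + s.
Here 1−s−f = 0.474 and s = 0.016.
u_1 = 0.055500 × 0.474 + 0.016 = 0.042307.
u_2 = 0.042307 × 0.474 + 0.016 = 0.036054.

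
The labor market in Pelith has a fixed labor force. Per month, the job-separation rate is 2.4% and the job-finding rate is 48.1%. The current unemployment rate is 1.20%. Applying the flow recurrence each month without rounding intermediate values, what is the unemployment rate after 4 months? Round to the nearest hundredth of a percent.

With a fixed labor force, u_{t+1} = u_t + s·(1−u_t) − f·u_t = u_t·(1−s−f) + s.
Here 1−s−f = 0.495 and s = 0.024.
u_1 = 0.012000 × 0.495 + 0.024 = 0.029940.
u_2 = 0.029940 × 0.495 + 0.024 = 0.038820.
u_3 = 0.038820 × 0.495 + 0.024 = 0.043216.
u_4 = 0.043216 × 0.495 + 0.024 = 0.045392.

Unemployment rate after four months ≈ 4.54%.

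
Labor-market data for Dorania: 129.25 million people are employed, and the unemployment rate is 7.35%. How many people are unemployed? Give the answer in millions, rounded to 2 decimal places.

About 10.25 million are unemployed.

Let U be the number unemployed. The labor force is E + U, and U/(E+U) = 0.0735.
So U = 0.0735 × 129.25 / (1 − 0.0735) = 9.4999 / 0.9265 ≈ 10.25 million.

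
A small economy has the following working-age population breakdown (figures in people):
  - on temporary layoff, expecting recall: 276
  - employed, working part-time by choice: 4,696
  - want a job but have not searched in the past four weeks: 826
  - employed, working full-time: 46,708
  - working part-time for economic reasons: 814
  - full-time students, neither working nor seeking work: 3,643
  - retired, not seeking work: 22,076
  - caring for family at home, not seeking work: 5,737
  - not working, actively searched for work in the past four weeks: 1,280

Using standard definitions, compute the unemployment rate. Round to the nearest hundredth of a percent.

Employed = 4,696 + 46,708 + 814 = 52,218 (anyone who worked, including part-time for economic reasons, counts as employed).
Unemployed = 276 + 1,280 = 1,556 (jobless and actively searching, or on temporary layoff).
Labor force = 52,218 + 1,556 = 53,774.
Unemployment rate = 1,556 / 53,774 = 2.89%.

Unemployment rate ≈ 2.89%.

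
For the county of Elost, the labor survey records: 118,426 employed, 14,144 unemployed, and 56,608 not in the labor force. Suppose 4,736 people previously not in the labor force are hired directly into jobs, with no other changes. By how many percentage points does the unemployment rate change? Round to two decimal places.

Initially, labor force = 118,426 + 14,144 = 132,570, so u = 14,144/132,570 = 10.67%.
After the change, employed and labor force both rise by 4,736; unemployed unchanged → E = 123,162, U = 14,144, labor force = 137,306.
New unemployment rate = 14,144 / 137,306 = 10.30%.
Change = 10.30% − 10.67% = −0.37 percentage points.

The unemployment rate changes by −0.37 percentage points.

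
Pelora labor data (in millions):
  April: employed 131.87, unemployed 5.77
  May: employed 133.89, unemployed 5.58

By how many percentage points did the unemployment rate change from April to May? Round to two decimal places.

The unemployment rate changed by −0.19 percentage points.

April: labor force = 131.87 + 5.77 = 137.64; u = 5.77/137.64 = 4.19%.
May: labor force = 133.89 + 5.58 = 139.47; u = 5.58/139.47 = 4.00%.
Change = 4.00% − 4.19% = −0.19 pp.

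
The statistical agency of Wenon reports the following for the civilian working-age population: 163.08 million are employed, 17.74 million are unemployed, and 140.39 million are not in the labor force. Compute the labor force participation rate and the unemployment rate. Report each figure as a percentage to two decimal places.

Labor force participation rate ≈ 56.29%; unemployment rate ≈ 9.81%.

Labor force = employed + unemployed = 163.08 + 17.74 = 180.82 million.
Working-age population = 180.82 + 140.39 = 321.21 million.
Unemployment rate = 17.74 / 180.82 = 9.81%.
Labor force participation rate = 180.82 / 321.21 = 56.29%.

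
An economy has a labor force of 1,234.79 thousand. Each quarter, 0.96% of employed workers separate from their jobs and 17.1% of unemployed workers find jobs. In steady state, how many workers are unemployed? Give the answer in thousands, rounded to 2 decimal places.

Steady-state unemployment rate u* = s/(s+f) = 0.96/(0.96+17.1) = 0.053156.
Unemployed = u* × labor force = 0.053156 × 1,234.79 ≈ 65.64 thousand.

About 65.64 thousand are unemployed in steady state.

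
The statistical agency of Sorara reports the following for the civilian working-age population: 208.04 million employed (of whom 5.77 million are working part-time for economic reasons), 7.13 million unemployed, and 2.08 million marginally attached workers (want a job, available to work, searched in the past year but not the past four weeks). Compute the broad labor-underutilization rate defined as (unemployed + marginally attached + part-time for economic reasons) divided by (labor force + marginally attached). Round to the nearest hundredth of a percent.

Broad underutilization rate ≈ 6.90%.

Labor force = 208.04 + 7.13 = 215.17 million.
Numerator = 7.13 + 2.08 + 5.77 = 14.98 million.
Denominator = 215.17 + 2.08 = 217.25 million.
Broad rate = 14.98 / 217.25 = 6.90%.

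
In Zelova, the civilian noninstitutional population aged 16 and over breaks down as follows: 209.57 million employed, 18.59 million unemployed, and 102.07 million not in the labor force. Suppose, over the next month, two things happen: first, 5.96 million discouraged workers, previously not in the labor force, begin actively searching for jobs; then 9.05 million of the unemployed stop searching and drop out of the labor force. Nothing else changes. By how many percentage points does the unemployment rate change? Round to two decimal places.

Initially, labor force = 209.57 + 18.59 = 228.16 million, so u = 18.59/228.16 = 8.15%.
After the first change, unemployed and labor force both rise by 5.96 → E = 209.57, U = 24.55, labor force = 234.12 million.
After the second change, unemployed and labor force both fall by 9.05 → E = 209.57, U = 15.50, labor force = 225.07 million.
New unemployment rate = 15.50 / 225.07 = 6.89%.
Change = 6.89% − 8.15% = −1.26 percentage points.

The unemployment rate changes by −1.26 percentage points.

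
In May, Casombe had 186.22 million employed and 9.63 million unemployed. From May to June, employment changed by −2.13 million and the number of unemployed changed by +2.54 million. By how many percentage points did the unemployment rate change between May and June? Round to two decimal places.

May: labor force = 186.22 + 9.63 = 195.85; u = 9.63/195.85 = 4.92%.
June: labor force = 184.09 + 12.17 = 196.26; u = 12.17/196.26 = 6.20%.
Change = 6.20% − 4.92% = +1.28 pp.

The unemployment rate changed by +1.28 percentage points.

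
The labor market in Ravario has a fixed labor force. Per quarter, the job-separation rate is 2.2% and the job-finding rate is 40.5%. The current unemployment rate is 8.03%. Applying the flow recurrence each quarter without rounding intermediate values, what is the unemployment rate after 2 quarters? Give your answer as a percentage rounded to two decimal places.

With a fixed labor force, u_{t+1} = u_t + s·(1−u_t) − f·u_t = u_t·(1−s−f) + s.
Here 1−s−f = 0.573 and s = 0.022.
u_1 = 0.080300 × 0.573 + 0.022 = 0.068012.
u_2 = 0.068012 × 0.573 + 0.022 = 0.060971.

Unemployment rate after two quarters ≈ 6.10%.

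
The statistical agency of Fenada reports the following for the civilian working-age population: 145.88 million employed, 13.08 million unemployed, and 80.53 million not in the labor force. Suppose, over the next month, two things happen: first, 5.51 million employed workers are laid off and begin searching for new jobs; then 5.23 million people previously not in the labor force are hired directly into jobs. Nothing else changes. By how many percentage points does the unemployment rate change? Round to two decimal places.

Initially, labor force = 145.88 + 13.08 = 158.96 million, so u = 13.08/158.96 = 8.23%.
After the first change, employed falls and unemployed rises by 5.51; labor force unchanged → E = 140.37, U = 18.59, labor force = 158.96 million.
After the second change, employed and labor force both rise by 5.23; unemployed unchanged → E = 145.60, U = 18.59, labor force = 164.19 million.
New unemployment rate = 18.59 / 164.19 = 11.32%.
Change = 11.32% − 8.23% = +3.09 percentage points.

The unemployment rate changes by +3.09 percentage points.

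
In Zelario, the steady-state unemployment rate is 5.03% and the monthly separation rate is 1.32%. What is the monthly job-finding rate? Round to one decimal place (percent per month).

From u* = s/(s+f): f = s·(1−u)/u.
f = 1.32 × (1 − 0.0503) / 0.0503 = 1.2536 / 0.0503 ≈ 24.9% per month.

Job-finding rate ≈ 24.9% per month.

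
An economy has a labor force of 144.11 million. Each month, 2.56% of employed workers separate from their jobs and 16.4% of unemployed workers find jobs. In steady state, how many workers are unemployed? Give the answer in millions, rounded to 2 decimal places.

Steady-state unemployment rate u* = s/(s+f) = 2.56/(2.56+16.4) = 0.135021.
Unemployed = u* × labor force = 0.135021 × 144.11 ≈ 19.46 million.

About 19.46 million are unemployed in steady state.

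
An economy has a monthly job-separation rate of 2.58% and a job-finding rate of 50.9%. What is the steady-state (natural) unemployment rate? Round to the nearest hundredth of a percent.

At steady state the flows balance: s·E = f·U, so U/(E+U) = s/(s+f).
u* = 2.58 / (2.58 + 50.9) = 2.58 / 53.48 = 4.82%.

Steady-state unemployment rate ≈ 4.82%.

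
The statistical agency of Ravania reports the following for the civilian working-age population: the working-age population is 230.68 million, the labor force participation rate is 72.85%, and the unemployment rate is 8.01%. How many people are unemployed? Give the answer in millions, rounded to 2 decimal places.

About 13.46 million are unemployed.

Labor force = 0.7285 × 230.68 = 168.05 million.
Unemployed = 0.0801 × 168.05 ≈ 13.46 million.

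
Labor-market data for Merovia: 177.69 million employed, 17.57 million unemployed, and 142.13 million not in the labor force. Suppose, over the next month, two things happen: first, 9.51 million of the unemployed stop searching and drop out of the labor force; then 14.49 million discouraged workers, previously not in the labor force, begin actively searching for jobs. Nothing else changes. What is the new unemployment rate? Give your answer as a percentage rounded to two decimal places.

Initially, labor force = 177.69 + 17.57 = 195.26 million, so u = 17.57/195.26 = 9.00%.
After the first change, unemployed and labor force both fall by 9.51 → E = 177.69, U = 8.06, labor force = 185.75 million.
After the second change, unemployed and labor force both rise by 14.49 → E = 177.69, U = 22.55, labor force = 200.24 million.
New unemployment rate = 22.55 / 200.24 = 11.26%.

New unemployment rate ≈ 11.26%.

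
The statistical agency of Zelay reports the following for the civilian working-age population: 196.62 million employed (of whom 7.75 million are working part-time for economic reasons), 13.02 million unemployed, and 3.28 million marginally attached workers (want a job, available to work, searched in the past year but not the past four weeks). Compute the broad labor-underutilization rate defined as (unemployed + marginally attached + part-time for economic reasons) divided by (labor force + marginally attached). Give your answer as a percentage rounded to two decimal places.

Broad underutilization rate ≈ 11.30%.

Labor force = 196.62 + 13.02 = 209.64 million.
Numerator = 13.02 + 3.28 + 7.75 = 24.05 million.
Denominator = 209.64 + 3.28 = 212.92 million.
Broad rate = 24.05 / 212.92 = 11.30%.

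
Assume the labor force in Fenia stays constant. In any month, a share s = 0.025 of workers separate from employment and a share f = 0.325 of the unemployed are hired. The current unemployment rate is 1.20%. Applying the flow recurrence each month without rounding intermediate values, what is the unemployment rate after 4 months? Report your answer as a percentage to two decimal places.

Unemployment rate after four months ≈ 6.08%.

With a fixed labor force, u_{t+1} = u_t + s·(1−u_t) − f·u_t = u_t·(1−s−f) + s.
Here 1−s−f = 0.650 and s = 0.025.
u_1 = 0.012000 × 0.650 + 0.025 = 0.032800.
u_2 = 0.032800 × 0.650 + 0.025 = 0.046320.
u_3 = 0.046320 × 0.650 + 0.025 = 0.055108.
u_4 = 0.055108 × 0.650 + 0.025 = 0.060820.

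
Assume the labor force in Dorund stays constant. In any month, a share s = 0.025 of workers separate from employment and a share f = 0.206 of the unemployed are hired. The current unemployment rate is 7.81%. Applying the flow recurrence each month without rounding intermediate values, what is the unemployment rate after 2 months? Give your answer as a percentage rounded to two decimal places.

Unemployment rate after two months ≈ 9.04%.

With a fixed labor force, u_{t+1} = u_t + s·(1−u_t) − f·u_t = u_t·(1−s−f) + s.
Here 1−s−f = 0.769 and s = 0.025.
u_1 = 0.078100 × 0.769 + 0.025 = 0.085059.
u_2 = 0.085059 × 0.769 + 0.025 = 0.090410.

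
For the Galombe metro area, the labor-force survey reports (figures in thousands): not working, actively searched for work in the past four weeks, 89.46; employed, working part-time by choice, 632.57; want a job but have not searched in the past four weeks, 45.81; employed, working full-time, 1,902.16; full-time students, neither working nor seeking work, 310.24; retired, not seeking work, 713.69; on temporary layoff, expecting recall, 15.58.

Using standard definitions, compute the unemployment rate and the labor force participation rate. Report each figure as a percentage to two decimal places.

Employed = 632.57 + 1,902.16 = 2,534.73 thousand.
Unemployed = 89.46 + 15.58 = 105.04 thousand (jobless and actively searching, or on temporary layoff).
Labor force = 2,534.73 + 105.04 = 2,639.77 thousand.
Not in labor force = 45.81 + 310.24 + 713.69 = 1,069.74 thousand (those not working and not actively searching are outside the labor force — including those who want a job but have given up searching).
Civilian working-age population = 2,639.77 + 1,069.74 = 3,709.51 thousand.
Unemployment rate = 105.04 / 2,639.77 = 3.98%.
Labor force participation rate = 2,639.77 / 3,709.51 = 71.16%.

Unemployment rate ≈ 3.98%; labor force participation rate ≈ 71.16%.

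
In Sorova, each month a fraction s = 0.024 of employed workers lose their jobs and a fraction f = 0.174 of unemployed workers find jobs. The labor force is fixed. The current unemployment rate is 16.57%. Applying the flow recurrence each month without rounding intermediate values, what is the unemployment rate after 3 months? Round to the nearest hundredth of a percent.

Unemployment rate after three months ≈ 14.42%.

With a fixed labor force, u_{t+1} = u_t + s·(1−u_t) − f·u_t = u_t·(1−s−f) + s.
Here 1−s−f = 0.802 and s = 0.024.
u_1 = 0.165700 × 0.802 + 0.024 = 0.156891.
u_2 = 0.156891 × 0.802 + 0.024 = 0.149827.
u_3 = 0.149827 × 0.802 + 0.024 = 0.144161.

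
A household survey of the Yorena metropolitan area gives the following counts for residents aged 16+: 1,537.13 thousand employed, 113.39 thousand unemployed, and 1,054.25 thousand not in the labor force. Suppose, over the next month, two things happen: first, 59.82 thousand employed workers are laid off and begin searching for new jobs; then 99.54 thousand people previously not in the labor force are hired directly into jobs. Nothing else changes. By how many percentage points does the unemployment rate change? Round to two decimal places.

The unemployment rate changes by +3.03 percentage points.

Initially, labor force = 1,537.13 + 113.39 = 1,650.52 thousand, so u = 113.39/1,650.52 = 6.87%.
After the first change, employed falls and unemployed rises by 59.82; labor force unchanged → E = 1,477.31, U = 173.21, labor force = 1,650.52 thousand.
After the second change, employed and labor force both rise by 99.54; unemployed unchanged → E = 1,576.85, U = 173.21, labor force = 1,750.06 thousand.
New unemployment rate = 173.21 / 1,750.06 = 9.90%.
Change = 9.90% − 6.87% = +3.03 percentage points.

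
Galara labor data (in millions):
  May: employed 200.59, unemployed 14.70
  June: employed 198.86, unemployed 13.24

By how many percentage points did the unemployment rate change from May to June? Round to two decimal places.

The unemployment rate changed by −0.59 percentage points.

May: labor force = 200.59 + 14.70 = 215.29; u = 14.70/215.29 = 6.83%.
June: labor force = 198.86 + 13.24 = 212.10; u = 13.24/212.10 = 6.24%.
Change = 6.24% − 6.83% = −0.59 pp.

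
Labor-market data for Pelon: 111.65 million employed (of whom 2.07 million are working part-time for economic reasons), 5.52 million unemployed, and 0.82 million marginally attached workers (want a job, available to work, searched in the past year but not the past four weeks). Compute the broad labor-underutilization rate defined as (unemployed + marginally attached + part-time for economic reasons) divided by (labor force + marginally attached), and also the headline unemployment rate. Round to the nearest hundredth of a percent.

Labor force = 111.65 + 5.52 = 117.17 million.
Numerator = 5.52 + 0.82 + 2.07 = 8.41 million.
Denominator = 117.17 + 0.82 = 117.99 million.
Broad rate = 8.41 / 117.99 = 7.13%.
Headline unemployment rate = 5.52 / 117.17 = 4.71%.

Broad underutilization rate ≈ 7.13%; headline unemployment rate ≈ 4.71%.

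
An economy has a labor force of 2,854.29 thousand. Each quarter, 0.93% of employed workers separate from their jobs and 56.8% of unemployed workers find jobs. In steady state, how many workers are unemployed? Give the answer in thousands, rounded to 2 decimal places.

Steady-state unemployment rate u* = s/(s+f) = 0.93/(0.93+56.8) = 0.016109.
Unemployed = u* × labor force = 0.016109 × 2,854.29 ≈ 45.98 thousand.

About 45.98 thousand are unemployed in steady state.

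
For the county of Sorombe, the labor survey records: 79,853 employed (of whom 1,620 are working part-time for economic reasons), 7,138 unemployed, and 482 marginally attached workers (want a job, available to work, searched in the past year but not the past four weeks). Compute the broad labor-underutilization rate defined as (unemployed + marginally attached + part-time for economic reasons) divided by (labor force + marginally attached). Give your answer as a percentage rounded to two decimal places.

Broad underutilization rate ≈ 10.56%.

Labor force = 79,853 + 7,138 = 86,991.
Numerator = 7,138 + 482 + 1,620 = 9,240.
Denominator = 86,991 + 482 = 87,473.
Broad rate = 9,240 / 87,473 = 10.56%.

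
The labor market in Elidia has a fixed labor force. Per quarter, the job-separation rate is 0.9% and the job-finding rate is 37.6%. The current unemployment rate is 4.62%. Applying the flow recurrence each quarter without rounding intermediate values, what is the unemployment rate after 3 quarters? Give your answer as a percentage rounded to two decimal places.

With a fixed labor force, u_{t+1} = u_t + s·(1−u_t) − f·u_t = u_t·(1−s−f) + s.
Here 1−s−f = 0.615 and s = 0.009.
u_1 = 0.046200 × 0.615 + 0.009 = 0.037413.
u_2 = 0.037413 × 0.615 + 0.009 = 0.032009.
u_3 = 0.032009 × 0.615 + 0.009 = 0.028686.

Unemployment rate after three quarters ≈ 2.87%.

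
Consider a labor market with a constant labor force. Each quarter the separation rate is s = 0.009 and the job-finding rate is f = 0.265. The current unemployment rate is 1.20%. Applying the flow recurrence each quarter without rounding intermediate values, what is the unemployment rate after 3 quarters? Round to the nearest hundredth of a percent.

With a fixed labor force, u_{t+1} = u_t + s·(1−u_t) − f·u_t = u_t·(1−s−f) + s.
Here 1−s−f = 0.726 and s = 0.009.
u_1 = 0.012000 × 0.726 + 0.009 = 0.017712.
u_2 = 0.017712 × 0.726 + 0.009 = 0.021859.
u_3 = 0.021859 × 0.726 + 0.009 = 0.024870.

Unemployment rate after three quarters ≈ 2.49%.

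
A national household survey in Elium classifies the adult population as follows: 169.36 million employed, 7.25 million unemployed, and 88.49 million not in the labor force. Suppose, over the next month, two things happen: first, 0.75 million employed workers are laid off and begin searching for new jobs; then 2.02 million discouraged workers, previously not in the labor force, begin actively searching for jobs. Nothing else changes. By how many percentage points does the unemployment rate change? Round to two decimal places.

The unemployment rate changes by +1.50 percentage points.

Initially, labor force = 169.36 + 7.25 = 176.61 million, so u = 7.25/176.61 = 4.11%.
After the first change, employed falls and unemployed rises by 0.75; labor force unchanged → E = 168.61, U = 8.00, labor force = 176.61 million.
After the second change, unemployed and labor force both rise by 2.02 → E = 168.61, U = 10.02, labor force = 178.63 million.
New unemployment rate = 10.02 / 178.63 = 5.61%.
Change = 5.61% − 4.11% = +1.50 percentage points.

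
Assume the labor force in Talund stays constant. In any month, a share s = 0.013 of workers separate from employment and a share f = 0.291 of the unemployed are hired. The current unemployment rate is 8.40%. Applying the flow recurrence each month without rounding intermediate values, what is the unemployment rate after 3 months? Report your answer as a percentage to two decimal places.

With a fixed labor force, u_{t+1} = u_t + s·(1−u_t) − f·u_t = u_t·(1−s−f) + s.
Here 1−s−f = 0.696 and s = 0.013.
u_1 = 0.084000 × 0.696 + 0.013 = 0.071464.
u_2 = 0.071464 × 0.696 + 0.013 = 0.062739.
u_3 = 0.062739 × 0.696 + 0.013 = 0.056666.

Unemployment rate after three months ≈ 5.67%.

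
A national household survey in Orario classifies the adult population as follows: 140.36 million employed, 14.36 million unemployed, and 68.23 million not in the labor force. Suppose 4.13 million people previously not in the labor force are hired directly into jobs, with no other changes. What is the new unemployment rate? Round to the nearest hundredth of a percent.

Initially, labor force = 140.36 + 14.36 = 154.72 million, so u = 14.36/154.72 = 9.28%.
After the change, employed and labor force both rise by 4.13; unemployed unchanged → E = 144.49, U = 14.36, labor force = 158.85 million.
New unemployment rate = 14.36 / 158.85 = 9.04%.

New unemployment rate ≈ 9.04%.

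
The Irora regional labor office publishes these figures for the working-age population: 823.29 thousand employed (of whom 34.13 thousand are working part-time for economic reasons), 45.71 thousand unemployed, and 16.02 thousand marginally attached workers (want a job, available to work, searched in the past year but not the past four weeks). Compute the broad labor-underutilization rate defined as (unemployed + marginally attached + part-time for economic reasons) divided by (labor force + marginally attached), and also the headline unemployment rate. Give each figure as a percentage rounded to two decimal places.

Labor force = 823.29 + 45.71 = 869.00 thousand.
Numerator = 45.71 + 16.02 + 34.13 = 95.86 thousand.
Denominator = 869.00 + 16.02 = 885.02 thousand.
Broad rate = 95.86 / 885.02 = 10.83%.
Headline unemployment rate = 45.71 / 869.00 = 5.26%.

Broad underutilization rate ≈ 10.83%; headline unemployment rate ≈ 5.26%.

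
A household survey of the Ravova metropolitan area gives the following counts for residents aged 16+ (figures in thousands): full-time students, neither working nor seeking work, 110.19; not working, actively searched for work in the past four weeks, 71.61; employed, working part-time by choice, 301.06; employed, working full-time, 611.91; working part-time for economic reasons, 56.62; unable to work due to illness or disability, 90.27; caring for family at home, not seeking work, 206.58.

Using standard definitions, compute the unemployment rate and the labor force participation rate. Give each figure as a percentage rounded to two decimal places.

Unemployment rate ≈ 6.88%; labor force participation rate ≈ 71.89%.

Employed = 301.06 + 611.91 + 56.62 = 969.59 thousand (anyone who worked, including part-time for economic reasons, counts as employed).
Unemployed = 71.61 thousand.
Labor force = 969.59 + 71.61 = 1,041.20 thousand.
Not in labor force = 110.19 + 90.27 + 206.58 = 407.04 thousand (those not working and not actively searching are outside the labor force).
Civilian working-age population = 1,041.20 + 407.04 = 1,448.24 thousand.
Unemployment rate = 71.61 / 1,041.20 = 6.88%.
Labor force participation rate = 1,041.20 / 1,448.24 = 71.89%.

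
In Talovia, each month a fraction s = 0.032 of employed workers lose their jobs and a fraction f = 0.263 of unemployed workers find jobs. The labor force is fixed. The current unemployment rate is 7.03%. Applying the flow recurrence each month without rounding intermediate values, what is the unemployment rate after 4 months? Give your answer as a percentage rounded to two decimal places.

With a fixed labor force, u_{t+1} = u_t + s·(1−u_t) − f·u_t = u_t·(1−s−f) + s.
Here 1−s−f = 0.705 and s = 0.032.
u_1 = 0.070300 × 0.705 + 0.032 = 0.081562.
u_2 = 0.081562 × 0.705 + 0.032 = 0.089501.
u_3 = 0.089501 × 0.705 + 0.032 = 0.095098.
u_4 = 0.095098 × 0.705 + 0.032 = 0.099044.

Unemployment rate after four months ≈ 9.90%.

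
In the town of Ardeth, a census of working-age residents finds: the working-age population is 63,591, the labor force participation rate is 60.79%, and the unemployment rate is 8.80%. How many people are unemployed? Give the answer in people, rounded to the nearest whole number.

About 3,402 are unemployed.

Labor force = 0.6079 × 63,591 = 38,657.
Unemployed = 0.0880 × 38,657 ≈ 3,402.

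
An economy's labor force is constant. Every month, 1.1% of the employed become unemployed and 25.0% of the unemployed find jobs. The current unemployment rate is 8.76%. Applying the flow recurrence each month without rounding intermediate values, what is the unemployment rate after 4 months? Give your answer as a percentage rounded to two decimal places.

With a fixed labor force, u_{t+1} = u_t + s·(1−u_t) − f·u_t = u_t·(1−s−f) + s.
Here 1−s−f = 0.739 and s = 0.011.
u_1 = 0.087600 × 0.739 + 0.011 = 0.075736.
u_2 = 0.075736 × 0.739 + 0.011 = 0.066969.
u_3 = 0.066969 × 0.739 + 0.011 = 0.060490.
u_4 = 0.060490 × 0.739 + 0.011 = 0.055702.

Unemployment rate after four months ≈ 5.57%.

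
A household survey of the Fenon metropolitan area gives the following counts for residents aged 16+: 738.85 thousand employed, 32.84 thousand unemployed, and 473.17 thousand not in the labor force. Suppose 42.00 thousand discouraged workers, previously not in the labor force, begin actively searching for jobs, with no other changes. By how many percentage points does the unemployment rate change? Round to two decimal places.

Initially, labor force = 738.85 + 32.84 = 771.69 thousand, so u = 32.84/771.69 = 4.26%.
After the change, unemployed and labor force both rise by 42.00 → E = 738.85, U = 74.84, labor force = 813.69 thousand.
New unemployment rate = 74.84 / 813.69 = 9.20%.
Change = 9.20% − 4.26% = +4.94 percentage points.

The unemployment rate changes by +4.94 percentage points.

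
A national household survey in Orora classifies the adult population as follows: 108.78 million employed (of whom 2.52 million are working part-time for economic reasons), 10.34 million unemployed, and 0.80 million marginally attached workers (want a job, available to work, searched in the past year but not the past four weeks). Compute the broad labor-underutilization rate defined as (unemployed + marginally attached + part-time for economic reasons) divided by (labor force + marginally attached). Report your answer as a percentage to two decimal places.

Labor force = 108.78 + 10.34 = 119.12 million.
Numerator = 10.34 + 0.80 + 2.52 = 13.66 million.
Denominator = 119.12 + 0.80 = 119.92 million.
Broad rate = 13.66 / 119.92 = 11.39%.

Broad underutilization rate ≈ 11.39%.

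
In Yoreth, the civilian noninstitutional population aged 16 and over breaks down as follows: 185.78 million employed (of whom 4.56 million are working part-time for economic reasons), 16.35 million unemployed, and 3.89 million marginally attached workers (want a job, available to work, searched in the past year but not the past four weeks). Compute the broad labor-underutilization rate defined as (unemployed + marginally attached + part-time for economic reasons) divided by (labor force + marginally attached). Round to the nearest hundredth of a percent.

Labor force = 185.78 + 16.35 = 202.13 million.
Numerator = 16.35 + 3.89 + 4.56 = 24.80 million.
Denominator = 202.13 + 3.89 = 206.02 million.
Broad rate = 24.80 / 206.02 = 12.04%.

Broad underutilization rate ≈ 12.04%.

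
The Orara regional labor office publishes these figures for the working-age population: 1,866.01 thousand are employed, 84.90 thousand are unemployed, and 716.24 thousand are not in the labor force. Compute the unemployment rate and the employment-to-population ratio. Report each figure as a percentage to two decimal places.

Labor force = employed + unemployed = 1,866.01 + 84.90 = 1,950.91 thousand.
Working-age population = 1,950.91 + 716.24 = 2,667.15 thousand.
Unemployment rate = 84.90 / 1,950.91 = 4.35%.
Employment-population ratio = 1,866.01 / 2,667.15 = 69.96%.

Unemployment rate ≈ 4.35%; employment-population ratio ≈ 69.96%.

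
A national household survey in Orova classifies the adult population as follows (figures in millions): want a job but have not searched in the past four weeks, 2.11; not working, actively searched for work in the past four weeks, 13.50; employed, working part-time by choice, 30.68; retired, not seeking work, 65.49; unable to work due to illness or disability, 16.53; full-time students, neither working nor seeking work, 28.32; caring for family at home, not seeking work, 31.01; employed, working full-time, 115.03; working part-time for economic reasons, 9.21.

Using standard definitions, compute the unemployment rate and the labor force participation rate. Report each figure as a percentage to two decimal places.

Unemployment rate ≈ 8.02%; labor force participation rate ≈ 54.00%.

Employed = 30.68 + 115.03 + 9.21 = 154.92 million (anyone who worked, including part-time for economic reasons, counts as employed).
Unemployed = 13.50 million.
Labor force = 154.92 + 13.50 = 168.42 million.
Not in labor force = 2.11 + 65.49 + 16.53 + 28.32 + 31.01 = 143.46 million (those not working and not actively searching are outside the labor force — including those who want a job but have given up searching).
Civilian working-age population = 168.42 + 143.46 = 311.88 million.
Unemployment rate = 13.50 / 168.42 = 8.02%.
Labor force participation rate = 168.42 / 311.88 = 54.00%.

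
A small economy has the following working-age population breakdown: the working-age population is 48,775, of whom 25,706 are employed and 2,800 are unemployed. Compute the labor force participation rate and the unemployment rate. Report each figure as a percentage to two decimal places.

Labor force = employed + unemployed = 25,706 + 2,800 = 28,506.
Unemployment rate = 2,800 / 28,506 = 9.82%.
Labor force participation rate = 28,506 / 48,775 = 58.44%.

Labor force participation rate ≈ 58.44%; unemployment rate ≈ 9.82%.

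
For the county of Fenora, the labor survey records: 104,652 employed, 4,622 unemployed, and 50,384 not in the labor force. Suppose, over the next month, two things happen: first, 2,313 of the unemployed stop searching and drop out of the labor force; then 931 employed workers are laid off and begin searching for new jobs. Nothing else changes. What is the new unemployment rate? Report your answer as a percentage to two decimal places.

New unemployment rate ≈ 3.03%.

Initially, labor force = 104,652 + 4,622 = 109,274, so u = 4,622/109,274 = 4.23%.
After the first change, unemployed and labor force both fall by 2,313 → E = 104,652, U = 2,309, labor force = 106,961.
After the second change, employed falls and unemployed rises by 931; labor force unchanged → E = 103,721, U = 3,240, labor force = 106,961.
New unemployment rate = 3,240 / 106,961 = 3.03%.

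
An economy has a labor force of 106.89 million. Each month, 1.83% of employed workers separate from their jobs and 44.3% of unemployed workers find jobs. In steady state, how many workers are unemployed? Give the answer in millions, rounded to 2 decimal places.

Steady-state unemployment rate u* = s/(s+f) = 1.83/(1.83+44.3) = 0.039670.
Unemployed = u* × labor force = 0.039670 × 106.89 ≈ 4.24 million.

About 4.24 million are unemployed in steady state.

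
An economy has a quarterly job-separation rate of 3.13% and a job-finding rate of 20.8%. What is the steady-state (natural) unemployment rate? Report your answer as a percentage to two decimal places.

At steady state the flows balance: s·E = f·U, so U/(E+U) = s/(s+f).
u* = 3.13 / (3.13 + 20.8) = 3.13 / 23.93 = 13.08%.

Steady-state unemployment rate ≈ 13.08%.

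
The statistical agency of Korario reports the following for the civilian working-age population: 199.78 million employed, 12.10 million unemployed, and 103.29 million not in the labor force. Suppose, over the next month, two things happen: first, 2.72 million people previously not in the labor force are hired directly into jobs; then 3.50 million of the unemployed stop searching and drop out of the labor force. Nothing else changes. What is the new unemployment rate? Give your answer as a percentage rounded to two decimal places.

Initially, labor force = 199.78 + 12.10 = 211.88 million, so u = 12.10/211.88 = 5.71%.
After the first change, employed and labor force both rise by 2.72; unemployed unchanged → E = 202.50, U = 12.10, labor force = 214.60 million.
After the second change, unemployed and labor force both fall by 3.50 → E = 202.50, U = 8.60, labor force = 211.10 million.
New unemployment rate = 8.60 / 211.10 = 4.07%.

New unemployment rate ≈ 4.07%.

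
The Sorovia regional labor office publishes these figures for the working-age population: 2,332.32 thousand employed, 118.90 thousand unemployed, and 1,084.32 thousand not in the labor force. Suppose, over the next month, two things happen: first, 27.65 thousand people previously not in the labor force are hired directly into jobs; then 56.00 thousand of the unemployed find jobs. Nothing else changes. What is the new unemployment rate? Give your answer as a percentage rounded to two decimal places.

Initially, labor force = 2,332.32 + 118.90 = 2,451.22 thousand, so u = 118.90/2,451.22 = 4.85%.
After the first change, employed and labor force both rise by 27.65; unemployed unchanged → E = 2,359.97, U = 118.90, labor force = 2,478.87 thousand.
After the second change, unemployed falls and employed rises by 56.00; labor force unchanged → E = 2,415.97, U = 62.90, labor force = 2,478.87 thousand.
New unemployment rate = 62.90 / 2,478.87 = 2.54%.

New unemployment rate ≈ 2.54%.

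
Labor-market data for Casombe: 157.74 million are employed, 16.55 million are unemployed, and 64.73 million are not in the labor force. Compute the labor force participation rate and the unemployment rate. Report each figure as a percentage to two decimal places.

Labor force = employed + unemployed = 157.74 + 16.55 = 174.29 million.
Working-age population = 174.29 + 64.73 = 239.02 million.
Unemployment rate = 16.55 / 174.29 = 9.50%.
Labor force participation rate = 174.29 / 239.02 = 72.92%.

Labor force participation rate ≈ 72.92%; unemployment rate ≈ 9.50%.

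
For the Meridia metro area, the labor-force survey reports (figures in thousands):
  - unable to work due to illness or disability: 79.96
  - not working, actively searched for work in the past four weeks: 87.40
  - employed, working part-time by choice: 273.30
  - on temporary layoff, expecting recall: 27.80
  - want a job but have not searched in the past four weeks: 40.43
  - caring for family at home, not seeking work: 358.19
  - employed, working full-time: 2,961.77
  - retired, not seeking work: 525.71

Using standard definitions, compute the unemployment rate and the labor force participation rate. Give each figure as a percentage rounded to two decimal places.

Employed = 273.30 + 2,961.77 = 3,235.07 thousand.
Unemployed = 87.40 + 27.80 = 115.20 thousand (jobless and actively searching, or on temporary layoff).
Labor force = 3,235.07 + 115.20 = 3,350.27 thousand.
Not in labor force = 79.96 + 40.43 + 358.19 + 525.71 = 1,004.29 thousand (those not working and not actively searching are outside the labor force — including those who want a job but have given up searching).
Civilian working-age population = 3,350.27 + 1,004.29 = 4,354.56 thousand.
Unemployment rate = 115.20 / 3,350.27 = 3.44%.
Labor force participation rate = 3,350.27 / 4,354.56 = 76.94%.

Unemployment rate ≈ 3.44%; labor force participation rate ≈ 76.94%.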